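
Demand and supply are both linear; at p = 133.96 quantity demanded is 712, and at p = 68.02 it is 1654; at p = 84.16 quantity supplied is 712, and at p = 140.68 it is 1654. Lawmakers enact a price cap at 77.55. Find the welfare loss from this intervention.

15813.80

Demand slope = (68.02 − 133.96)/(1654 − 712) = −0.07, so p = 183.8 − 0.07q.
Supply slope = (140.68 − 84.16)/(1654 − 712) = 0.06, so p = 41.44 + 0.06q.
Competitive equilibrium: 183.8 − 0.07q = 41.44 + 0.06q → q* = 1095.07692, p* = 107.14462.
At the ceiling p = 77.55, quantity supplied = (77.55 − 41.44)/0.06 = 601.83333.
Willingness to pay at q' = 601.83333: 183.8 − 0.07·601.83333 = 141.67167.
Δq = 1095.07692 − 601.83333 = 493.24359; wedge = 141.67167 − 77.55 = 64.12167.
The triangle = ½ × 493.24359 × 64.12167 = 15813.80.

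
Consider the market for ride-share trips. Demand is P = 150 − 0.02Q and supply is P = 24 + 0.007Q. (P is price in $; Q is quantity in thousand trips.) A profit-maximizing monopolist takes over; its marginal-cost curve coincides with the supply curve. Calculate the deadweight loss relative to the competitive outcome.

$53236.76 thousand

Competitive equilibrium: 150 − 0.02Q = 24 + 0.007Q → Q* = 4666.66667, P* = 56.66667.
Marginal revenue: MR = 150 − 0.04Q. Set MR = MC: 150 − 0.04Q = 24 + 0.007Q → Q_m = 2680.85106.
Price P_m = 150 − 0.02·2680.85106 = 96.38298; MC(Q_m) = 24 + 0.007·2680.85106 = 42.76596.
Competitive Q* = 4666.66667, so ΔQ = 1985.81561; wedge = 96.38298 − 42.76596 = 53.61702.
Welfare loss = ½ × 1985.81561 × 53.61702 = $53236.76 thousand.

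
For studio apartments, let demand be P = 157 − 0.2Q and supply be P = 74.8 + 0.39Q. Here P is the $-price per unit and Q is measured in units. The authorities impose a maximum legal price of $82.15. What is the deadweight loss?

$4281.76

Competitive equilibrium: 157 − 0.2Q = 74.8 + 0.39Q → Q* = 139.322, P* = 129.1356.
At the ceiling P = 82.15, quantity supplied = (82.15 − 74.8)/0.39 = 18.8462.
Willingness to pay at Q' = 18.8462: 157 − 0.2·18.8462 = 153.2308.
ΔQ = 139.322 − 18.8462 = 120.4758; wedge = 153.2308 − 82.15 = 71.0808.
Welfare loss = ½ × 120.4758 × 71.0808 = $4281.76.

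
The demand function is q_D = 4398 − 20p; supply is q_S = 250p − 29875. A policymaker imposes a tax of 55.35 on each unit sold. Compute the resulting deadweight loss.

In inverse form: demand p = 219.9 − 0.05q, supply p = 119.5 + 0.004q.
Competitive equilibrium: 219.9 − 0.05q = 119.5 + 0.004q → q* = 1859.2593, p* = 126.937.
With the tax, the buyer price exceeds the seller price by 55.35: (219.9 − 0.05q) − (119.5 + 0.004q) = 55.35 → q' = 834.2593.
Δq = 1859.2593 − 834.2593 = 1025; the wedge equals the tax, 55.35.
DWL = ½ × 1025 × 55.35 = 28366.875.

28366.875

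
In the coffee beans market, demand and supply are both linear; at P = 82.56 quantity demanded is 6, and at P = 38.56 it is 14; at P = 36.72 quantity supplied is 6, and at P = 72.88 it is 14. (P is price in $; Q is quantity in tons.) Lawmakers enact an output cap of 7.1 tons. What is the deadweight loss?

$60.49

Demand slope = (38.56 − 82.56)/(14 − 6) = −5.5, so P = 115.56 − 5.5Q.
Supply slope = (72.88 − 36.72)/(14 − 6) = 4.52, so P = 9.6 + 4.52Q.
Competitive equilibrium: 115.56 − 5.5Q = 9.6 + 4.52Q → Q* = 10.5749, P* = 57.3983.
At Q = 7.1: demand price = 115.56 − 5.5·7.1 = 76.51; supply price = 9.6 + 4.52·7.1 = 41.692.
ΔQ = 10.5749 − 7.1 = 3.4749; wedge = 76.51 − 41.692 = 34.818.
DWL = ½ × 3.4749 × 34.818 = $60.49.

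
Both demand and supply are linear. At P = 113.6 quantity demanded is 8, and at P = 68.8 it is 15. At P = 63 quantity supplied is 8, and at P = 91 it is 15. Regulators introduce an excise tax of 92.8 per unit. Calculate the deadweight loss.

Demand slope = (68.8 − 113.6)/(15 − 8) = −6.4, so P = 164.8 − 6.4Q.
Supply slope = (91 − 63)/(15 − 8) = 4, so P = 31 + 4Q.
Competitive equilibrium: 164.8 − 6.4Q = 31 + 4Q → Q* = 12.8654, P* = 82.4615.
With the tax, the buyer price exceeds the seller price by 92.8: (164.8 − 6.4Q) − (31 + 4Q) = 92.8 → Q' = 3.9423.
ΔQ = 12.8654 − 3.9423 = 8.9231; the wedge equals the tax, 92.8.
Welfare loss = ½ × 8.9231 × 92.8 = 414.03.

414.03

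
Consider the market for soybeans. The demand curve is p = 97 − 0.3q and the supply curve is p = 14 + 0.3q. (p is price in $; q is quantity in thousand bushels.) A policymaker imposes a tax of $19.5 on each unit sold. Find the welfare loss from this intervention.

Competitive equilibrium: 97 − 0.3q = 14 + 0.3q → q* = 138.3333, p* = 55.5.
With the tax, the buyer price exceeds the seller price by 19.5: (97 − 0.3q) − (14 + 0.3q) = 19.5 → q' = 105.8333.
Δq = 138.3333 − 105.8333 = 32.5; the wedge equals the tax, 19.5.
Welfare loss = ½ × 32.5 × 19.5 = $316.875 thousand.

$316.875 thousand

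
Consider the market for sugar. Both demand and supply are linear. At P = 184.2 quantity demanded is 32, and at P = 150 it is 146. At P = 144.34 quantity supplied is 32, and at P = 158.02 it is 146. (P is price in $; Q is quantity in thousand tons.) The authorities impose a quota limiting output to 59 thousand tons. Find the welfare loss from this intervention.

Demand slope = (150 − 184.2)/(146 − 32) = −0.3, so P = 193.8 − 0.3Q.
Supply slope = (158.02 − 144.34)/(146 − 32) = 0.12, so P = 140.5 + 0.12Q.
Competitive equilibrium: 193.8 − 0.3Q = 140.5 + 0.12Q → Q* = 126.9048, P* = 155.7286.
At Q = 59: demand price = 193.8 − 0.3·59 = 176.1; supply price = 140.5 + 0.12·59 = 147.58.
ΔQ = 126.9048 − 59 = 67.9048; wedge = 176.1 − 147.58 = 28.52.
Welfare loss = ½ × 67.9048 × 28.52 = $968.32 thousand.

$968.32 thousand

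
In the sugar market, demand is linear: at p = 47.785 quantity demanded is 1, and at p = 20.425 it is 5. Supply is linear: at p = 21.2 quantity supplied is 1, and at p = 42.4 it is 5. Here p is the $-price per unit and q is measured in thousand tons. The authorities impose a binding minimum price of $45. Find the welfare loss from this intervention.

Demand slope = (20.425 − 47.785)/(5 − 1) = −6.84, so p = 54.625 − 6.84q.
Supply slope = (42.4 − 21.2)/(5 − 1) = 5.3, so p = 15.9 + 5.3q.
Competitive equilibrium: 54.625 − 6.84q = 15.9 + 5.3q → q* = 3.1899, p* = 32.8063.
At the floor p = 45, quantity demanded = (54.625 − 45)/6.84 = 1.4072.
Sellers' marginal cost at q' = 1.4072: 15.9 + 5.3·1.4072 = 23.3582.
Δq = 3.1899 − 1.4072 = 1.7827; wedge = 45 − 23.3582 = 21.6418.
Deadweight loss = ½ × 1.7827 × 21.6418 = $19.29 thousand.

$19.29 thousand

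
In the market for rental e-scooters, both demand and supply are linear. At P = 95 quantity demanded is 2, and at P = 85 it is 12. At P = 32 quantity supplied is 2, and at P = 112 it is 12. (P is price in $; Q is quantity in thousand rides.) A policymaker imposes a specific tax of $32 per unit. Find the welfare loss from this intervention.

Demand slope = (85 − 95)/(12 − 2) = −1, so P = 97 − Q.
Supply slope = (112 − 32)/(12 − 2) = 8, so P = 16 + 8Q.
Competitive equilibrium: 97 − Q = 16 + 8Q → Q* = 9, P* = 88.
With the tax, the buyer price exceeds the seller price by 32: (97 − Q) − (16 + 8Q) = 32 → Q' = 5.4444.
ΔQ = 9 − 5.4444 = 3.5556; the wedge equals the tax, 32.
The triangle = ½ × 3.5556 × 32 = $56.89 thousand.

$56.89 thousand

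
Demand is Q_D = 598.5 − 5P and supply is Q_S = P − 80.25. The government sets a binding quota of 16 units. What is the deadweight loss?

In inverse form: demand P = 119.7 − 0.2Q, supply P = 80.25 + Q.
Competitive equilibrium: 119.7 − 0.2Q = 80.25 + Q → Q* = 32.875, P* = 113.125.
At Q = 16: demand price = 119.7 − 0.2·16 = 116.5; supply price = 80.25 + 1·16 = 96.25.
ΔQ = 32.875 − 16 = 16.875; wedge = 116.5 − 96.25 = 20.25.
Welfare loss = ½ × 16.875 × 20.25 = 170.86.

170.86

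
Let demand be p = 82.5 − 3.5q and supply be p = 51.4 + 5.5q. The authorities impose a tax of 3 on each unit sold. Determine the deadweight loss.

Competitive equilibrium: 82.5 − 3.5q = 51.4 + 5.5q → q* = 3.4556, p* = 70.4056.
With the tax, the buyer price exceeds the seller price by 3: (82.5 − 3.5q) − (51.4 + 5.5q) = 3 → q' = 3.1222.
Δq = 3.4556 − 3.1222 = 0.3334; the wedge equals the tax, 3.
DWL = ½ × 0.3334 × 3 = 0.50.

0.50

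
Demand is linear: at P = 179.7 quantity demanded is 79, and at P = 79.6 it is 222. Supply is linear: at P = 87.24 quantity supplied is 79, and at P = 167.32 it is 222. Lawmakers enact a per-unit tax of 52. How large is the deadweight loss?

Demand slope = (79.6 − 179.7)/(222 − 79) = −0.7, so P = 235 − 0.7Q.
Supply slope = (167.32 − 87.24)/(222 − 79) = 0.56, so P = 43 + 0.56Q.
Competitive equilibrium: 235 − 0.7Q = 43 + 0.56Q → Q* = 152.381, P* = 128.3333.
With the tax, the buyer price exceeds the seller price by 52: (235 − 0.7Q) − (43 + 0.56Q) = 52 → Q' = 111.1111.
ΔQ = 152.381 − 111.1111 = 41.2699; the wedge equals the tax, 52.
The triangle = ½ × 41.2699 × 52 = 1073.02.

1073.02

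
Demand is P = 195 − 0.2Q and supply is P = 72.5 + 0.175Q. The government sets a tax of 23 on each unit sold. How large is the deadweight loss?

Competitive equilibrium: 195 − 0.2Q = 72.5 + 0.175Q → Q* = 326.6667, P* = 129.6667.
With the tax, the buyer price exceeds the seller price by 23: (195 − 0.2Q) − (72.5 + 0.175Q) = 23 → Q' = 265.3333.
ΔQ = 326.6667 − 265.3333 = 61.3334; the wedge equals the tax, 23.
DWL = ½ × 61.3334 × 23 = 705.33.

705.33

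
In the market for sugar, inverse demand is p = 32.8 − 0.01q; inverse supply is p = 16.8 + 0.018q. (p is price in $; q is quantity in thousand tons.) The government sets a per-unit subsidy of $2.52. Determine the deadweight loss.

Competitive equilibrium: 32.8 − 0.01q = 16.8 + 0.018q → q* = 571.4286, p* = 27.0857.
The subsidy lowers effective supply by 2.52: p = 14.28 + 0.018q.
New quantity: 32.8 − 0.01q = 14.28 + 0.018q → q' = 661.4286.
Overproduction Δq = 661.4286 − 571.4286 = 90; wedge = subsidy = 2.52.
Deadweight loss = ½ × 90 × 2.52 = $113.40 thousand.

$113.40 thousand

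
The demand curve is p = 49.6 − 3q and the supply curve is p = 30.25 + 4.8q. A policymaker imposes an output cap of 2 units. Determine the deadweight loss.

Competitive equilibrium: 49.6 − 3q = 30.25 + 4.8q → q* = 2.4808, p* = 42.1577.
At q = 2: demand price = 49.6 − 3·2 = 43.6; supply price = 30.25 + 4.8·2 = 39.85.
Δq = 2.4808 − 2 = 0.4808; wedge = 43.6 − 39.85 = 3.75.
The triangle = ½ × 0.4808 × 3.75 = 0.90.

0.90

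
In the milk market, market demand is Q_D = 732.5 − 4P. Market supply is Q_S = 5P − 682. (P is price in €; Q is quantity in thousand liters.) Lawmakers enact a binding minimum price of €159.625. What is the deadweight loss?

€21.76 thousand

In inverse form: demand P = 183.125 − 0.25Q, supply P = 136.4 + 0.2Q.
Competitive equilibrium: 183.125 − 0.25Q = 136.4 + 0.2Q → Q* = 103.8333, P* = 157.1667.
At the floor P = 159.625, quantity demanded = (183.125 − 159.625)/0.25 = 94.
Sellers' marginal cost at Q' = 94: 136.4 + 0.2·94 = 155.2.
ΔQ = 103.8333 − 94 = 9.8333; wedge = 159.625 − 155.2 = 4.425.
Welfare loss = ½ × 9.8333 × 4.425 = €21.76 thousand.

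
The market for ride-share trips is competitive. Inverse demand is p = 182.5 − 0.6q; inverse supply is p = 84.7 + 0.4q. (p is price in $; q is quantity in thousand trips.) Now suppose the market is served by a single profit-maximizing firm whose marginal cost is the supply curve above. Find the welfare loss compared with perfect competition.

Competitive equilibrium: 182.5 − 0.6q = 84.7 + 0.4q → q* = 97.8, p* = 123.82.
Marginal revenue: MR = 182.5 − 1.2q. Set MR = MC: 182.5 − 1.2q = 84.7 + 0.4q → q_m = 61.125.
Price p_m = 182.5 − 0.6·61.125 = 145.825; MC(q_m) = 84.7 + 0.4·61.125 = 109.15.
Competitive q* = 97.8, so Δq = 36.675; wedge = 145.825 − 109.15 = 36.675.
The triangle = ½ × 36.675 × 36.675 = $672.53 thousand.

$672.53 thousand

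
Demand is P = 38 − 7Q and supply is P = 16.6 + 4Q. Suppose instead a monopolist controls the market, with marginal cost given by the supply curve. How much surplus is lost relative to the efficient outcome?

Competitive equilibrium: 38 − 7Q = 16.6 + 4Q → Q* = 1.9455, P* = 24.3818.
Marginal revenue: MR = 38 − 14Q. Set MR = MC: 38 − 14Q = 16.6 + 4Q → Q_m = 1.1889.
Price P_m = 38 − 7·1.1889 = 29.6777; MC(Q_m) = 16.6 + 4·1.1889 = 21.3556.
Competitive Q* = 1.9455, so ΔQ = 0.7566; wedge = 29.6777 − 21.3556 = 8.3221.
Welfare loss = ½ × 0.7566 × 8.3221 = 3.15.

3.15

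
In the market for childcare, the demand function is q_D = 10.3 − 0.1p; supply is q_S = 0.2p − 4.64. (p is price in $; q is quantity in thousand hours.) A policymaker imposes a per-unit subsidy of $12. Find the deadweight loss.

$4.80 thousand

In inverse form: demand p = 103 − 10q, supply p = 23.2 + 5q.
Competitive equilibrium: 103 − 10q = 23.2 + 5q → q* = 5.32, p* = 49.8.
The subsidy lowers effective supply by 12: p = 11.2 + 5q.
New quantity: 103 − 10q = 11.2 + 5q → q' = 6.12.
Overproduction Δq = 6.12 − 5.32 = 0.8; wedge = subsidy = 12.
DWL = ½ × 0.8 × 12 = $4.80 thousand.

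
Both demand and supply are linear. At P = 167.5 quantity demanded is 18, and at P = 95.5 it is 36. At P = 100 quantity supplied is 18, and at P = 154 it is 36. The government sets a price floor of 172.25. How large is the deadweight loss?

Demand slope = (95.5 − 167.5)/(36 − 18) = −4, so P = 239.5 − 4Q.
Supply slope = (154 − 100)/(36 − 18) = 3, so P = 46 + 3Q.
Competitive equilibrium: 239.5 − 4Q = 46 + 3Q → Q* = 27.6429, P* = 128.9286.
At the floor P = 172.25, quantity demanded = (239.5 − 172.25)/4 = 16.8125.
Sellers' marginal cost at Q' = 16.8125: 46 + 3·16.8125 = 96.4375.
ΔQ = 27.6429 − 16.8125 = 10.8304; wedge = 172.25 − 96.4375 = 75.8125.
Deadweight loss = ½ × 10.8304 × 75.8125 = 410.54.

410.54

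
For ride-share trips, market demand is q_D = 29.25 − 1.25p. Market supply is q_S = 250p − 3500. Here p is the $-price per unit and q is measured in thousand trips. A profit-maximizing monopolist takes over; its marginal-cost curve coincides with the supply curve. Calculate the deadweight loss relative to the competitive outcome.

In inverse form: demand p = 23.4 − 0.8q, supply p = 14 + 0.004q.
Competitive equilibrium: 23.4 − 0.8q = 14 + 0.004q → q* = 11.6915, p* = 14.0468.
Marginal revenue: MR = 23.4 − 1.6q. Set MR = MC: 23.4 − 1.6q = 14 + 0.004q → q_m = 5.8603.
Price p_m = 23.4 − 0.8·5.8603 = 18.7118; MC(q_m) = 14 + 0.004·5.8603 = 14.0234.
Competitive q* = 11.6915, so Δq = 5.8312; wedge = 18.7118 − 14.0234 = 4.6884.
The triangle = ½ × 5.8312 × 4.6884 = $13.67 thousand.

$13.67 thousand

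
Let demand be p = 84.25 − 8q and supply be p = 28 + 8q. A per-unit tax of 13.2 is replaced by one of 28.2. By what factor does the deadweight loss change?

Competitive equilibrium: 84.25 − 8q = 28 + 8q → q* = 3.5156, p* = 56.125.
For a per-unit tax t: Δq = t/16, so DWL = ½·t·(t/16) = t²/32.
At t = 13.2: DWL = 5.445. At t = 28.2: DWL = 24.851.
Ratio = (28.2/13.2)² = 4.564.

4.564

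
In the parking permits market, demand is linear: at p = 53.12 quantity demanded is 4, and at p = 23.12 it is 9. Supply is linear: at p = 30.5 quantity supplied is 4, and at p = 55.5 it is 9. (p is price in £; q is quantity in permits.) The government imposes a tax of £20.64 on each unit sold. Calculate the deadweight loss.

£19.36

Demand slope = (23.12 − 53.12)/(9 − 4) = −6, so p = 77.12 − 6q.
Supply slope = (55.5 − 30.5)/(9 − 4) = 5, so p = 10.5 + 5q.
Competitive equilibrium: 77.12 − 6q = 10.5 + 5q → q* = 6.0564, p* = 40.7818.
With the tax, the buyer price exceeds the seller price by 20.64: (77.12 − 6q) − (10.5 + 5q) = 20.64 → q' = 4.18.
Δq = 6.0564 − 4.18 = 1.8764; the wedge equals the tax, 20.64.
The triangle = ½ × 1.8764 × 20.64 = £19.36.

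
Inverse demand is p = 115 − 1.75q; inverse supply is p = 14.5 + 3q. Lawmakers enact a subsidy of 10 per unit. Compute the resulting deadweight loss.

10.53

Competitive equilibrium: 115 − 1.75q = 14.5 + 3q → q* = 21.1579, p* = 77.9737.
The subsidy lowers effective supply by 10: p = 4.5 + 3q.
New quantity: 115 − 1.75q = 4.5 + 3q → q' = 23.2632.
Overproduction Δq = 23.2632 − 21.1579 = 2.1053; wedge = subsidy = 10.
The triangle = ½ × 2.1053 × 10 = 10.53.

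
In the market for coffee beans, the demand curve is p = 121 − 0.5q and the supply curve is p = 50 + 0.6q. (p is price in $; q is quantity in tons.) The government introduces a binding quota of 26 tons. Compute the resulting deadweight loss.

$817.16

Competitive equilibrium: 121 − 0.5q = 50 + 0.6q → q* = 64.5455, p* = 88.7273.
At q = 26: demand price = 121 − 0.5·26 = 108; supply price = 50 + 0.6·26 = 65.6.
Δq = 64.5455 − 26 = 38.5455; wedge = 108 − 65.6 = 42.4.
DWL = ½ × 38.5455 × 42.4 = $817.16.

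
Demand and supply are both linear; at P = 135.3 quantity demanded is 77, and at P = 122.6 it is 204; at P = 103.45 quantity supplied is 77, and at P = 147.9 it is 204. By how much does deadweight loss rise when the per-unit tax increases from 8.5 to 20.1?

Demand slope = (122.6 − 135.3)/(204 − 77) = −0.1, so P = 143 − 0.1Q.
Supply slope = (147.9 − 103.45)/(204 − 77) = 0.35, so P = 76.5 + 0.35Q.
Competitive equilibrium: 143 − 0.1Q = 76.5 + 0.35Q → Q* = 147.7778, P* = 128.2222.
For a per-unit tax t: ΔQ = t/0.45, so DWL = ½·t·(t/0.45) = t²/0.9.
At t = 8.5: DWL = 80.278. At t = 20.1: DWL = 448.9.
Increase = 448.9 − 80.278 = 368.62.

368.62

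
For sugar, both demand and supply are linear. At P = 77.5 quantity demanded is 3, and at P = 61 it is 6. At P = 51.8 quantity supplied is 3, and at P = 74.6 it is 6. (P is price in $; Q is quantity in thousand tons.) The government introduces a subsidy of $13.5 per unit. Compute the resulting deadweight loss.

Demand slope = (61 − 77.5)/(6 − 3) = −5.5, so P = 94 − 5.5Q.
Supply slope = (74.6 − 51.8)/(6 − 3) = 7.6, so P = 29 + 7.6Q.
Competitive equilibrium: 94 − 5.5Q = 29 + 7.6Q → Q* = 4.9618, P* = 66.7099.
The subsidy lowers effective supply by 13.5: P = 15.5 + 7.6Q.
New quantity: 94 − 5.5Q = 15.5 + 7.6Q → Q' = 5.9924.
Overproduction ΔQ = 5.9924 − 4.9618 = 1.0306; wedge = subsidy = 13.5.
DWL = ½ × 1.0306 × 13.5 = $6.96 thousand.

$6.96 thousand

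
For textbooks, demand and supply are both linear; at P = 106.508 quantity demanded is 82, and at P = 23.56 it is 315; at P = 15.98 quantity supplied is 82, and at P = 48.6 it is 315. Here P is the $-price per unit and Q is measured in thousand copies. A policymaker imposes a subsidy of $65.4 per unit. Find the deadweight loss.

Demand slope = (23.56 − 106.508)/(315 − 82) = −0.356, so P = 135.7 − 0.356Q.
Supply slope = (48.6 − 15.98)/(315 − 82) = 0.14, so P = 4.5 + 0.14Q.
Competitive equilibrium: 135.7 − 0.356Q = 4.5 + 0.14Q → Q* = 264.51613, P* = 41.53226.
The subsidy lowers effective supply by 65.4: P = 0.14Q − 60.9.
New quantity: 135.7 − 0.356Q = 0.14Q − 60.9 → Q' = 396.37097.
Overproduction ΔQ = 396.37097 − 264.51613 = 131.85484; wedge = subsidy = 65.4.
Deadweight loss = ½ × 131.85484 × 65.4 = $4311.65 thousand.

$4311.65 thousand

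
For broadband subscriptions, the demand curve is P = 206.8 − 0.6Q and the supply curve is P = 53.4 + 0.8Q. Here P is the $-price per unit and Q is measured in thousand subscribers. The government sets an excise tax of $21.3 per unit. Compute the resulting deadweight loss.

$162.03 thousand

Competitive equilibrium: 206.8 − 0.6Q = 53.4 + 0.8Q → Q* = 109.5714, P* = 141.0571.
With the tax, the buyer price exceeds the seller price by 21.3: (206.8 − 0.6Q) − (53.4 + 0.8Q) = 21.3 → Q' = 94.3571.
ΔQ = 109.5714 − 94.3571 = 15.2143; the wedge equals the tax, 21.3.
Deadweight loss = ½ × 15.2143 × 21.3 = $162.03 thousand.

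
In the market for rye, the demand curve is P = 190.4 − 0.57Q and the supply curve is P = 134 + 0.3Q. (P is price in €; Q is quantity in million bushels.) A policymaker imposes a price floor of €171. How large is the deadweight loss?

Competitive equilibrium: 190.4 − 0.57Q = 134 + 0.3Q → Q* = 64.8276, P* = 153.4483.
At the floor P = 171, quantity demanded = (190.4 − 171)/0.57 = 34.0351.
Sellers' marginal cost at Q' = 34.0351: 134 + 0.3·34.0351 = 144.2105.
ΔQ = 64.8276 − 34.0351 = 30.7925; wedge = 171 − 144.2105 = 26.7895.
The triangle = ½ × 30.7925 × 26.7895 = €412.46 million.

€412.46 million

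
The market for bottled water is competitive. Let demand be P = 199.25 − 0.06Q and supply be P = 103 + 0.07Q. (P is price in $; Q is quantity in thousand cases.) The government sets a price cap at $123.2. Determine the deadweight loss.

Competitive equilibrium: 199.25 − 0.06Q = 103 + 0.07Q → Q* = 740.384615, P* = 154.826923.
At the ceiling P = 123.2, quantity supplied = (123.2 − 103)/0.07 = 288.571429.
Willingness to pay at Q' = 288.571429: 199.25 − 0.06·288.571429 = 181.935714.
ΔQ = 740.384615 − 288.571429 = 451.813186; wedge = 181.935714 − 123.2 = 58.735714.
Deadweight loss = ½ × 451.813186 × 58.735714 = $13268.79 thousand.

$13268.79 thousand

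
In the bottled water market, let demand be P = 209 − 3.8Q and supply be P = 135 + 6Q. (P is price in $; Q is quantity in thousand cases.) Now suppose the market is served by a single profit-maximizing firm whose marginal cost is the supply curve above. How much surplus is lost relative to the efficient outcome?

Competitive equilibrium: 209 − 3.8Q = 135 + 6Q → Q* = 7.551, P* = 180.3061.
Marginal revenue: MR = 209 − 7.6Q. Set MR = MC: 209 − 7.6Q = 135 + 6Q → Q_m = 5.4412.
Price P_m = 209 − 3.8·5.4412 = 188.3234; MC(Q_m) = 135 + 6·5.4412 = 167.6472.
Competitive Q* = 7.551, so ΔQ = 2.1098; wedge = 188.3234 − 167.6472 = 20.6762.
The triangle = ½ × 2.1098 × 20.6762 = $21.81 thousand.

$21.81 thousand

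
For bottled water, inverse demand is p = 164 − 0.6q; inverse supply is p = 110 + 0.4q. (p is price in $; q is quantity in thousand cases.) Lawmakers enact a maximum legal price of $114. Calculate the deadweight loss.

Competitive equilibrium: 164 − 0.6q = 110 + 0.4q → q* = 54, p* = 131.6.
At the ceiling p = 114, quantity supplied = (114 − 110)/0.4 = 10.
Willingness to pay at q' = 10: 164 − 0.6·10 = 158.
Δq = 54 − 10 = 44; wedge = 158 − 114 = 44.
Welfare loss = ½ × 44 × 44 = $968 thousand.

$968 thousand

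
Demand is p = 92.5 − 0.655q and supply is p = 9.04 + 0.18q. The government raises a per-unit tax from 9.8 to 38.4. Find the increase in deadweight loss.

825.46

Competitive equilibrium: 92.5 − 0.655q = 9.04 + 0.18q → q* = 99.9521, p* = 27.0314.
For a per-unit tax t: Δq = t/0.835, so DWL = ½·t·(t/0.835) = t²/1.67.
At t = 9.8: DWL = 57.509. At t = 38.4: DWL = 882.97.
Increase = 882.97 − 57.509 = 825.46.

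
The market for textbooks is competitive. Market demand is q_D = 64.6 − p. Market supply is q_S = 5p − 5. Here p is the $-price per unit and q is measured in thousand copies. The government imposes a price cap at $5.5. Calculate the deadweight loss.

In inverse form: demand p = 64.6 − q, supply p = 1 + 0.2q.
Competitive equilibrium: 64.6 − q = 1 + 0.2q → q* = 53, p* = 11.6.
At the ceiling p = 5.5, quantity supplied = (5.5 − 1)/0.2 = 22.5.
Willingness to pay at q' = 22.5: 64.6 − 1·22.5 = 42.1.
Δq = 53 − 22.5 = 30.5; wedge = 42.1 − 5.5 = 36.6.
Deadweight loss = ½ × 30.5 × 36.6 = $558.15 thousand.

$558.15 thousand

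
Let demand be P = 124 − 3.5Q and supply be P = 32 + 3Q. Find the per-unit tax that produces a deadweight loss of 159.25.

45.5

Competitive equilibrium: 124 − 3.5Q = 32 + 3Q → Q* = 14.1538, P* = 74.4615.
A tax t gives ΔQ = t/6.5 and wedge t, so DWL = t²/13.
t²/13 = 159.25 → t² = 2070.25 → t = 45.5.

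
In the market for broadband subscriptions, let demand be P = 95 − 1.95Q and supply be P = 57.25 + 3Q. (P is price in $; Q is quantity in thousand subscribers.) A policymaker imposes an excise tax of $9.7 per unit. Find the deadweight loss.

Competitive equilibrium: 95 − 1.95Q = 57.25 + 3Q → Q* = 7.6263, P* = 80.1288.
With the tax, the buyer price exceeds the seller price by 9.7: (95 − 1.95Q) − (57.25 + 3Q) = 9.7 → Q' = 5.6667.
ΔQ = 7.6263 − 5.6667 = 1.9596; the wedge equals the tax, 9.7.
Welfare loss = ½ × 1.9596 × 9.7 = $9.50 thousand.

$9.50 thousand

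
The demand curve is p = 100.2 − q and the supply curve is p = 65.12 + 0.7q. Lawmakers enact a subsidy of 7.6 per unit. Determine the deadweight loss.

16.99

Competitive equilibrium: 100.2 − q = 65.12 + 0.7q → q* = 20.6353, p* = 79.5647.
The subsidy lowers effective supply by 7.6: p = 57.52 + 0.7q.
New quantity: 100.2 − q = 57.52 + 0.7q → q' = 25.1059.
Overproduction Δq = 25.1059 − 20.6353 = 4.4706; wedge = subsidy = 7.6.
DWL = ½ × 4.4706 × 7.6 = 16.99.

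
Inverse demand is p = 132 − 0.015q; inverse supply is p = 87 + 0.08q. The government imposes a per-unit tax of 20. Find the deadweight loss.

2105.26

Competitive equilibrium: 132 − 0.015q = 87 + 0.08q → q* = 473.6842, p* = 124.8947.
With the tax, the buyer price exceeds the seller price by 20: (132 − 0.015q) − (87 + 0.08q) = 20 → q' = 263.1579.
Δq = 473.6842 − 263.1579 = 210.5263; the wedge equals the tax, 20.
DWL = ½ × 210.5263 × 20 = 2105.26.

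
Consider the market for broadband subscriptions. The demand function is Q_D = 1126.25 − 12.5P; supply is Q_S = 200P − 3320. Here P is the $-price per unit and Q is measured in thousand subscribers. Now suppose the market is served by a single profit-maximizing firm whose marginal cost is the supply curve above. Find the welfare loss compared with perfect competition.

$7470.30 thousand

In inverse form: demand P = 90.1 − 0.08Q, supply P = 16.6 + 0.005Q.
Competitive equilibrium: 90.1 − 0.08Q = 16.6 + 0.005Q → Q* = 864.70588, P* = 20.92353.
Marginal revenue: MR = 90.1 − 0.16Q. Set MR = MC: 90.1 − 0.16Q = 16.6 + 0.005Q → Q_m = 445.45455.
Price P_m = 90.1 − 0.08·445.45455 = 54.46364; MC(Q_m) = 16.6 + 0.005·445.45455 = 18.82727.
Competitive Q* = 864.70588, so ΔQ = 419.25133; wedge = 54.46364 − 18.82727 = 35.63637.
The triangle = ½ × 419.25133 × 35.63637 = $7470.30 thousand.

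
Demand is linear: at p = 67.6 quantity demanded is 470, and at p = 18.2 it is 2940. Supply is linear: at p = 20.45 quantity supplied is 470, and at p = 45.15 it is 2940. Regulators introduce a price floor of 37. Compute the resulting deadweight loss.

Demand slope = (18.2 − 67.6)/(2940 − 470) = −0.02, so p = 77 − 0.02q.
Supply slope = (45.15 − 20.45)/(2940 − 470) = 0.01, so p = 15.75 + 0.01q.
Competitive equilibrium: 77 − 0.02q = 15.75 + 0.01q → q* = 2041.6667, p* = 36.1667.
At the floor p = 37, quantity demanded = (77 − 37)/0.02 = 2000.
Sellers' marginal cost at q' = 2000: 15.75 + 0.01·2000 = 35.75.
Δq = 2041.6667 − 2000 = 41.6667; wedge = 37 − 35.75 = 1.25.
DWL = ½ × 41.6667 × 1.25 = 26.04.

26.04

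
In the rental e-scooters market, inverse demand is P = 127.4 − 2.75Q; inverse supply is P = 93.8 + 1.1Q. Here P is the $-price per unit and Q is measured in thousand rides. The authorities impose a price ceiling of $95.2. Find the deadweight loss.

$106.97 thousand

Competitive equilibrium: 127.4 − 2.75Q = 93.8 + 1.1Q → Q* = 8.7273, P* = 103.4.
At the ceiling P = 95.2, quantity supplied = (95.2 − 93.8)/1.1 = 1.2727.
Willingness to pay at Q' = 1.2727: 127.4 − 2.75·1.2727 = 123.9001.
ΔQ = 8.7273 − 1.2727 = 7.4546; wedge = 123.9001 − 95.2 = 28.7001.
DWL = ½ × 7.4546 × 28.7001 = $106.97 thousand.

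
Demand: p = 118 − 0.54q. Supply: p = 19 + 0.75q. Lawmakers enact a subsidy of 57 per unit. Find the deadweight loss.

1259.30

Competitive equilibrium: 118 − 0.54q = 19 + 0.75q → q* = 76.7442, p* = 76.5581.
The subsidy lowers effective supply by 57: p = 0.75q − 38.
New quantity: 118 − 0.54q = 0.75q − 38 → q' = 120.9302.
Overproduction Δq = 120.9302 − 76.7442 = 44.186; wedge = subsidy = 57.
DWL = ½ × 44.186 × 57 = 1259.30.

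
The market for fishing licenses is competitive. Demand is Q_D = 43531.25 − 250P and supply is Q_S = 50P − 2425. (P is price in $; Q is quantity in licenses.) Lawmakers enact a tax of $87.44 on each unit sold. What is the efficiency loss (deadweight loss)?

$159286.53

In inverse form: demand P = 174.125 − 0.004Q, supply P = 48.5 + 0.02Q.
Competitive equilibrium: 174.125 − 0.004Q = 48.5 + 0.02Q → Q* = 5234.375, P* = 153.1875.
With the tax, the buyer price exceeds the seller price by 87.44: (174.125 − 0.004Q) − (48.5 + 0.02Q) = 87.44 → Q' = 1591.0417.
ΔQ = 5234.375 − 1591.0417 = 3643.3333; the wedge equals the tax, 87.44.
DWL = ½ × 3643.3333 × 87.44 = $159286.53.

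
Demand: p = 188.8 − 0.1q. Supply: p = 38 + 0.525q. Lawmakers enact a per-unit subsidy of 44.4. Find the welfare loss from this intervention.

1577.088

Competitive equilibrium: 188.8 − 0.1q = 38 + 0.525q → q* = 241.28, p* = 164.672.
The subsidy lowers effective supply by 44.4: p = 0.525q − 6.4.
New quantity: 188.8 − 0.1q = 0.525q − 6.4 → q' = 312.32.
Overproduction Δq = 312.32 − 241.28 = 71.04; wedge = subsidy = 44.4.
Deadweight loss = ½ × 71.04 × 44.4 = 1577.088.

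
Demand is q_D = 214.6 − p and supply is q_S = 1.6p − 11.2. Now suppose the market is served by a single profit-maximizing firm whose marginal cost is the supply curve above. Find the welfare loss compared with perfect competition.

In inverse form: demand p = 214.6 − q, supply p = 7 + 0.625q.
Competitive equilibrium: 214.6 − q = 7 + 0.625q → q* = 127.7538, p* = 86.8462.
Marginal revenue: MR = 214.6 − 2q. Set MR = MC: 214.6 − 2q = 7 + 0.625q → q_m = 79.0857.
Price p_m = 214.6 − 1·79.0857 = 135.5143; MC(q_m) = 7 + 0.625·79.0857 = 56.4286.
Competitive q* = 127.7538, so Δq = 48.6681; wedge = 135.5143 − 56.4286 = 79.0857.
DWL = ½ × 48.6681 × 79.0857 = 1924.48.

1924.48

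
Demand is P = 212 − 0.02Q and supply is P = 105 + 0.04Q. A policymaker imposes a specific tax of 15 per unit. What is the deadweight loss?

1875

Competitive equilibrium: 212 − 0.02Q = 105 + 0.04Q → Q* = 1783.3333, P* = 176.3333.
With the tax, the buyer price exceeds the seller price by 15: (212 − 0.02Q) − (105 + 0.04Q) = 15 → Q' = 1533.3333.
ΔQ = 1783.3333 − 1533.3333 = 250; the wedge equals the tax, 15.
Deadweight loss = ½ × 250 × 15 = 1875.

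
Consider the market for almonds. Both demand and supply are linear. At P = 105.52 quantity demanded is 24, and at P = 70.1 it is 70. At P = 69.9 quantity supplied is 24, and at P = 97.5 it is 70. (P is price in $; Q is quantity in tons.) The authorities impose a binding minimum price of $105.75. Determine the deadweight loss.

Demand slope = (70.1 − 105.52)/(70 − 24) = −0.77, so P = 124 − 0.77Q.
Supply slope = (97.5 − 69.9)/(70 − 24) = 0.6, so P = 55.5 + 0.6Q.
Competitive equilibrium: 124 − 0.77Q = 55.5 + 0.6Q → Q* = 50, P* = 85.5.
At the floor P = 105.75, quantity demanded = (124 − 105.75)/0.77 = 23.7013.
Sellers' marginal cost at Q' = 23.7013: 55.5 + 0.6·23.7013 = 69.7208.
ΔQ = 50 − 23.7013 = 26.2987; wedge = 105.75 − 69.7208 = 36.0292.
DWL = ½ × 26.2987 × 36.0292 = $473.76.

$473.76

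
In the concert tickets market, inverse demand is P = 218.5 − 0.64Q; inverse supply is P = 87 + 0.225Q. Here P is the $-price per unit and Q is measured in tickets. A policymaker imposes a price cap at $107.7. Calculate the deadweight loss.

Competitive equilibrium: 218.5 − 0.64Q = 87 + 0.225Q → Q* = 152.0231, P* = 121.2052.
At the ceiling P = 107.7, quantity supplied = (107.7 − 87)/0.225 = 92.
Willingness to pay at Q' = 92: 218.5 − 0.64·92 = 159.62.
ΔQ = 152.0231 − 92 = 60.0231; wedge = 159.62 − 107.7 = 51.92.
DWL = ½ × 60.0231 × 51.92 = $1558.20.

$1558.20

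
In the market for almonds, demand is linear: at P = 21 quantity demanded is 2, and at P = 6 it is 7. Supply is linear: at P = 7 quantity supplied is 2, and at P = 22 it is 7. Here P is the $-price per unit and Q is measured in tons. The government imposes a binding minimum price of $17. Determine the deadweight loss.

$3

Demand slope = (6 − 21)/(7 − 2) = −3, so P = 27 − 3Q.
Supply slope = (22 − 7)/(7 − 2) = 3, so P = 1 + 3Q.
Competitive equilibrium: 27 − 3Q = 1 + 3Q → Q* = 4.3333, P* = 14.
At the floor P = 17, quantity demanded = (27 − 17)/3 = 3.3333.
Sellers' marginal cost at Q' = 3.3333: 1 + 3·3.3333 = 10.9999.
ΔQ = 4.3333 − 3.3333 = 1; wedge = 17 − 10.9999 = 6.0001.
The triangle = ½ × 1 × 6.0001 = $3.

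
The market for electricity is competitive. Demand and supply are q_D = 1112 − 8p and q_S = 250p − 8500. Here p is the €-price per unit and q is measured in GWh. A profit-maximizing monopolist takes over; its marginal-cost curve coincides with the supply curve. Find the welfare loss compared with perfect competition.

In inverse form: demand p = 139 − 0.125q, supply p = 34 + 0.004q.
Competitive equilibrium: 139 − 0.125q = 34 + 0.004q → q* = 813.95349, p* = 37.25581.
Marginal revenue: MR = 139 − 0.25q. Set MR = MC: 139 − 0.25q = 34 + 0.004q → q_m = 413.38583.
Price p_m = 139 − 0.125·413.38583 = 87.32677; MC(q_m) = 34 + 0.004·413.38583 = 35.65354.
Competitive q* = 813.95349, so Δq = 400.56766; wedge = 87.32677 − 35.65354 = 51.67323.
Deadweight loss = ½ × 400.56766 × 51.67323 = €10349.31.

€10349.31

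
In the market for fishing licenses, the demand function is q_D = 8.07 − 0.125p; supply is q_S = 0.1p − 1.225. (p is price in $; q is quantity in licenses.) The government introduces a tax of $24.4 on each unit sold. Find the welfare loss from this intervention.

In inverse form: demand p = 64.56 − 8q, supply p = 12.25 + 10q.
Competitive equilibrium: 64.56 − 8q = 12.25 + 10q → q* = 2.9061, p* = 41.3111.
With the tax, the buyer price exceeds the seller price by 24.4: (64.56 − 8q) − (12.25 + 10q) = 24.4 → q' = 1.5506.
Δq = 2.9061 − 1.5506 = 1.3555; the wedge equals the tax, 24.4.
The triangle = ½ × 1.3555 × 24.4 = $16.54.

$16.54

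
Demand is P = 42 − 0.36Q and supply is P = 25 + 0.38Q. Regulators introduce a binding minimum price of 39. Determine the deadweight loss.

79.30

Competitive equilibrium: 42 − 0.36Q = 25 + 0.38Q → Q* = 22.973, P* = 33.7297.
At the floor P = 39, quantity demanded = (42 − 39)/0.36 = 8.3333.
Sellers' marginal cost at Q' = 8.3333: 25 + 0.38·8.3333 = 28.1667.
ΔQ = 22.973 − 8.3333 = 14.6397; wedge = 39 − 28.1667 = 10.8333.
DWL = ½ × 14.6397 × 10.8333 = 79.30.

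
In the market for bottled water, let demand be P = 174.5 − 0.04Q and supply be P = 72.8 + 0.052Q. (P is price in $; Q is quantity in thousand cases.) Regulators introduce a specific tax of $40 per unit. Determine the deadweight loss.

Competitive equilibrium: 174.5 − 0.04Q = 72.8 + 0.052Q → Q* = 1105.4348, P* = 130.2826.
With the tax, the buyer price exceeds the seller price by 40: (174.5 − 0.04Q) − (72.8 + 0.052Q) = 40 → Q' = 670.6522.
ΔQ = 1105.4348 − 670.6522 = 434.7826; the wedge equals the tax, 40.
Welfare loss = ½ × 434.7826 × 40 = $8695.65 thousand.

$8695.65 thousand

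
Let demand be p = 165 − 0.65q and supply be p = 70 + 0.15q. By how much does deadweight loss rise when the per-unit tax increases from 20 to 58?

Competitive equilibrium: 165 − 0.65q = 70 + 0.15q → q* = 118.75, p* = 87.8125.
For a per-unit tax t: Δq = t/0.8, so DWL = ½·t·(t/0.8) = t²/1.6.
At t = 20: DWL = 250. At t = 58: DWL = 2102.5.
Increase = 2102.5 − 250 = 1852.50.

1852.50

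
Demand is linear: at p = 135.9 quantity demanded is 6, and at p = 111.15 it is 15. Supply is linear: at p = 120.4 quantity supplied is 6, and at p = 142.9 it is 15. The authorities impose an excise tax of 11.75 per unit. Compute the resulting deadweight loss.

13.15

Demand slope = (111.15 − 135.9)/(15 − 6) = −2.75, so p = 152.4 − 2.75q.
Supply slope = (142.9 − 120.4)/(15 − 6) = 2.5, so p = 105.4 + 2.5q.
Competitive equilibrium: 152.4 − 2.75q = 105.4 + 2.5q → q* = 8.9524, p* = 127.781.
With the tax, the buyer price exceeds the seller price by 11.75: (152.4 − 2.75q) − (105.4 + 2.5q) = 11.75 → q' = 6.7143.
Δq = 8.9524 − 6.7143 = 2.2381; the wedge equals the tax, 11.75.
Deadweight loss = ½ × 2.2381 × 11.75 = 13.15.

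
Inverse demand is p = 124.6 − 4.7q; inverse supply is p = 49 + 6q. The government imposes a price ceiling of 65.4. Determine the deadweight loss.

100.40

Competitive equilibrium: 124.6 − 4.7q = 49 + 6q → q* = 7.0654, p* = 91.3925.
At the ceiling p = 65.4, quantity supplied = (65.4 − 49)/6 = 2.7333.
Willingness to pay at q' = 2.7333: 124.6 − 4.7·2.7333 = 111.7535.
Δq = 7.0654 − 2.7333 = 4.3321; wedge = 111.7535 − 65.4 = 46.3535.
Welfare loss = ½ × 4.3321 × 46.3535 = 100.40.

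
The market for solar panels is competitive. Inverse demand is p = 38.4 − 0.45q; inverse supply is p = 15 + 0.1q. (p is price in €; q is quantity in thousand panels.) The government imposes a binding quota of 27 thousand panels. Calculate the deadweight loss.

€66.46 thousand

Competitive equilibrium: 38.4 − 0.45q = 15 + 0.1q → q* = 42.5455, p* = 19.2545.
At q = 27: demand price = 38.4 − 0.45·27 = 26.25; supply price = 15 + 0.1·27 = 17.7.
Δq = 42.5455 − 27 = 15.5455; wedge = 26.25 − 17.7 = 8.55.
Deadweight loss = ½ × 15.5455 × 8.55 = €66.46 thousand.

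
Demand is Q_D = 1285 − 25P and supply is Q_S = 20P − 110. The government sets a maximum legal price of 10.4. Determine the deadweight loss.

In inverse form: demand P = 51.4 − 0.04Q, supply P = 5.5 + 0.05Q.
Competitive equilibrium: 51.4 − 0.04Q = 5.5 + 0.05Q → Q* = 510, P* = 31.
At the ceiling P = 10.4, quantity supplied = (10.4 − 5.5)/0.05 = 98.
Willingness to pay at Q' = 98: 51.4 − 0.04·98 = 47.48.
ΔQ = 510 − 98 = 412; wedge = 47.48 − 10.4 = 37.08.
DWL = ½ × 412 × 37.08 = 7638.48.

7638.48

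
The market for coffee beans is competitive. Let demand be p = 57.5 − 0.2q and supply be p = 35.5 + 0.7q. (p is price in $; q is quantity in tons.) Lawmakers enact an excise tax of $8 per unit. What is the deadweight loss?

$35.56

Competitive equilibrium: 57.5 − 0.2q = 35.5 + 0.7q → q* = 24.4444, p* = 52.6111.
With the tax, the buyer price exceeds the seller price by 8: (57.5 − 0.2q) − (35.5 + 0.7q) = 8 → q' = 15.5556.
Δq = 24.4444 − 15.5556 = 8.8888; the wedge equals the tax, 8.
The triangle = ½ × 8.8888 × 8 = $35.56.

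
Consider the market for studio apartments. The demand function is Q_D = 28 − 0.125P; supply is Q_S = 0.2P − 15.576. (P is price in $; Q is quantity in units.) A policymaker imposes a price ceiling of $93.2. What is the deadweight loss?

$434.51

In inverse form: demand P = 224 − 8Q, supply P = 77.88 + 5Q.
Competitive equilibrium: 224 − 8Q = 77.88 + 5Q → Q* = 11.24, P* = 134.08.
At the ceiling P = 93.2, quantity supplied = (93.2 − 77.88)/5 = 3.064.
Willingness to pay at Q' = 3.064: 224 − 8·3.064 = 199.488.
ΔQ = 11.24 − 3.064 = 8.176; wedge = 199.488 − 93.2 = 106.288.
The triangle = ½ × 8.176 × 106.288 = $434.51.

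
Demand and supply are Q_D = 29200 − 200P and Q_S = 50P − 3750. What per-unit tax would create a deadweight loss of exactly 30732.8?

In inverse form: demand P = 146 − 0.005Q, supply P = 75 + 0.02Q.
Competitive equilibrium: 146 − 0.005Q = 75 + 0.02Q → Q* = 2840, P* = 131.8.
A tax t gives ΔQ = t/0.025 and wedge t, so DWL = t²/0.05.
t²/0.05 = 30732.8 → t² = 1536.64 → t = 39.2.

39.2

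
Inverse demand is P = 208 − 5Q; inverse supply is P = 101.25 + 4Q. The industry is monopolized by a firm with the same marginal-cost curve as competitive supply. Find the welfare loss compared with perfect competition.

80.75

Competitive equilibrium: 208 − 5Q = 101.25 + 4Q → Q* = 11.8611, P* = 148.6944.
Marginal revenue: MR = 208 − 10Q. Set MR = MC: 208 − 10Q = 101.25 + 4Q → Q_m = 7.625.
Price P_m = 208 − 5·7.625 = 169.875; MC(Q_m) = 101.25 + 4·7.625 = 131.75.
Competitive Q* = 11.8611, so ΔQ = 4.2361; wedge = 169.875 − 131.75 = 38.125.
DWL = ½ × 4.2361 × 38.125 = 80.75.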